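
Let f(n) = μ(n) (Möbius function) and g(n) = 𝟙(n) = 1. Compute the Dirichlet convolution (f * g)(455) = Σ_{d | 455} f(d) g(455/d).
(μ * 𝟙)(455) = 0

Divisors of 455: [1, 5, 7, 13, 35, 65, 91, 455]. For each d | 455:
  d = 1: μ(1) · 𝟙(455/1) = 1 · 1 = 1
  d = 5: μ(5) · 𝟙(455/5) = -1 · 1 = -1
  d = 7: μ(7) · 𝟙(455/7) = -1 · 1 = -1
  d = 13: μ(13) · 𝟙(455/13) = -1 · 1 = -1
  d = 35: μ(35) · 𝟙(455/35) = 1 · 1 = 1
  d = 65: μ(65) · 𝟙(455/65) = 1 · 1 = 1
  d = 91: μ(91) · 𝟙(455/91) = 1 · 1 = 1
  d = 455: μ(455) · 𝟙(455/455) = -1 · 1 = -1
Summing: (μ * 𝟙)(455) = 1 + -1 + -1 + -1 + 1 + 1 + 1 + -1 = 0.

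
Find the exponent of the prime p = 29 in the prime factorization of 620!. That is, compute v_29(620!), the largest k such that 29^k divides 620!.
v_29(620!) = 21

Legendre's formula: v_p(n!) = Σ_{k ≥ 1} ⌊n / p^k⌋. For p = 29, n = 620, the terms are:
  ⌊620/29^1⌋ = ⌊620/29⌋ = 21
(the next term ⌊620/29^2⌋ = 0, terminating the sum). Summing: v_29(620!) = 21 = 21.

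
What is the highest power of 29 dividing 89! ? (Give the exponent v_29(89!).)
v_29(89!) = 3

Legendre's formula: v_p(n!) = Σ_{k ≥ 1} ⌊n / p^k⌋. For p = 29, n = 89, the terms are:
  ⌊89/29^1⌋ = ⌊89/29⌋ = 3
(the next term ⌊89/29^2⌋ = 0, terminating the sum). Summing: v_29(89!) = 3 = 3.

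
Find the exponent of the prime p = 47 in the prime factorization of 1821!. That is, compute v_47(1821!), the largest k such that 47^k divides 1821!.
v_47(1821!) = 38

Legendre's formula: v_p(n!) = Σ_{k ≥ 1} ⌊n / p^k⌋. For p = 47, n = 1821, the terms are:
  ⌊1821/47^1⌋ = ⌊1821/47⌋ = 38
(the next term ⌊1821/47^2⌋ = 0, terminating the sum). Summing: v_47(1821!) = 38 = 38.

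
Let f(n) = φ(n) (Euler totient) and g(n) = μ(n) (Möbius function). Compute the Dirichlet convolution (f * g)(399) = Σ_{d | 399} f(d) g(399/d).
(φ * μ)(399) = 85

Divisors of 399: [1, 3, 7, 19, 21, 57, 133, 399]. For each d | 399:
  d = 1: φ(1) · μ(399/1) = 1 · -1 = -1
  d = 3: φ(3) · μ(399/3) = 2 · 1 = 2
  d = 7: φ(7) · μ(399/7) = 6 · 1 = 6
  d = 19: φ(19) · μ(399/19) = 18 · 1 = 18
  d = 21: φ(21) · μ(399/21) = 12 · -1 = -12
  d = 57: φ(57) · μ(399/57) = 36 · -1 = -36
  d = 133: φ(133) · μ(399/133) = 108 · -1 = -108
  d = 399: φ(399) · μ(399/399) = 216 · 1 = 216
Summing: (φ * μ)(399) = -1 + 2 + 6 + 18 + -12 + -36 + -108 + 216 = 85.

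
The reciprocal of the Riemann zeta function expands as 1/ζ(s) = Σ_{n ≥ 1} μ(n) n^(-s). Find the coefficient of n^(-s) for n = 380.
μ(380) = 0

Factor n = 380 = 2^2 · 5 · 19. μ(n) = 0 if any exponent ≥ 2 (not squarefree); otherwise μ(n) = (−1)^{ω(n)} where ω(n) is the number of distinct prime factors. Applying: μ(380) = 0.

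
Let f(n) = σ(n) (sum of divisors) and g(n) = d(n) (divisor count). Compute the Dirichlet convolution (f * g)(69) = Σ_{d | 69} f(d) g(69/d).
(σ * d)(69) = 156

Divisors of 69: [1, 3, 23, 69]. For each d | 69:
  d = 1: σ(1) · d(69/1) = 1 · 4 = 4
  d = 3: σ(3) · d(69/3) = 4 · 2 = 8
  d = 23: σ(23) · d(69/23) = 24 · 2 = 48
  d = 69: σ(69) · d(69/69) = 96 · 1 = 96
Summing: (σ * d)(69) = 4 + 8 + 48 + 96 = 156.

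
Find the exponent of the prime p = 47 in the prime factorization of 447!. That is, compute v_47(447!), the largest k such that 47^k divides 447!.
v_47(447!) = 9

Legendre's formula: v_p(n!) = Σ_{k ≥ 1} ⌊n / p^k⌋. For p = 47, n = 447, the terms are:
  ⌊447/47^1⌋ = ⌊447/47⌋ = 9
(the next term ⌊447/47^2⌋ = 0, terminating the sum). Summing: v_47(447!) = 9 = 9.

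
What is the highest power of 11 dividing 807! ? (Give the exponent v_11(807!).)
v_11(807!) = 79

Legendre's formula: v_p(n!) = Σ_{k ≥ 1} ⌊n / p^k⌋. For p = 11, n = 807, the terms are:
  ⌊807/11^1⌋ = ⌊807/11⌋ = 73
  ⌊807/11^2⌋ = ⌊807/121⌋ = 6
(the next term ⌊807/11^3⌋ = 0, terminating the sum). Summing: v_11(807!) = 73 + 6 = 79.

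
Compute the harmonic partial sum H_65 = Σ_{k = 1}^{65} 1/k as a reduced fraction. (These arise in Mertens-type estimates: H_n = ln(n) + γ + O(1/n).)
H_65 = 625192648726870088010174299/131362987122535807501262400

Direct summation: H_65 = 1 + 1/2 + ... + 1/65. The least common denominator is lcm(1, ..., 65) = 1182266884102822267511361600; over this denominator the numerator is 1182266884102822267511361600 + 591133442051411133755680800 + 394088961367607422503787200 + 295566721025705566877840400 + 236453376820564453502272320 + 197044480683803711251893600 + 168895269157546038215908800 + 147783360512852783438920200 + 131362987122535807501262400 + 118226688410282226751136160 + 107478807645711115228305600 + 98522240341901855625946800 + 90943606469447866731643200 + 84447634578773019107954400 + 78817792273521484500757440 + 73891680256426391719460100 + 69545110829577780441844800 + 65681493561267903750631200 + 62224572847516961447966400 + 59113344205141113375568080 + 56298423052515346071969600 + 53739403822855557614152800 + 51402908004470533370059200 + 49261120170950927812973400 + 47290675364112890700454464 + 45471803234723933365821600 + 43787662374178602500420800 + 42223817289386509553977200 + 40767823589752491983150400 + 39408896136760742250378720 + 38137641422671686048753600 + 36945840128213195859730050 + 35826269215237038409435200 + 34772555414788890220922400 + 33779053831509207643181760 + 32840746780633951875315600 + 31953159029806007230036800 + 31112286423758480723983200 + 30314535489815955577214400 + 29556672102570556687784040 + 28835777661044445549057600 + 28149211526257673035984800 + 27494578700065634128171200 + 26869701911427778807076400 + 26272597424507161500252480 + 25701454002235266685029600 + 25154614555379197181092800 + 24630560085475463906486700 + 24127895593935148316558400 + 23645337682056445350227232 + 23181703609859260147281600 + 22735901617361966682910800 + 22306922341562684292667200 + 21893831187089301250210400 + 21495761529142223045661120 + 21111908644693254776988600 + 20741524282505653815988800 + 20383911794876245991575200 + 20038421764454614703582400 + 19704448068380371125189360 + 19381424329554463401825600 + 19068820711335843024376800 + 18766141017505115357323200 + 18472920064106597929865025 + 18188721293889573346328640 = 5626733838541830792091568691, so H_65 = 5626733838541830792091568691/1182266884102822267511361600; reducing by gcd(5626733838541830792091568691, 1182266884102822267511361600) = 9 gives 625192648726870088010174299/131362987122535807501262400 ≈ 4.75928. (The PNT-adjacent estimate ln(65) + γ ≈ 4.75160 matches within O(1/n).)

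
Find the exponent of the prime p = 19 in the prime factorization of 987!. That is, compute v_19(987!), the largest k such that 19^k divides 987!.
v_19(987!) = 53

Legendre's formula: v_p(n!) = Σ_{k ≥ 1} ⌊n / p^k⌋. For p = 19, n = 987, the terms are:
  ⌊987/19^1⌋ = ⌊987/19⌋ = 51
  ⌊987/19^2⌋ = ⌊987/361⌋ = 2
(the next term ⌊987/19^3⌋ = 0, terminating the sum). Summing: v_19(987!) = 51 + 2 = 53.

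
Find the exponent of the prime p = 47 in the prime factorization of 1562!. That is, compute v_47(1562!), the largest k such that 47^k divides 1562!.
v_47(1562!) = 33

Legendre's formula: v_p(n!) = Σ_{k ≥ 1} ⌊n / p^k⌋. For p = 47, n = 1562, the terms are:
  ⌊1562/47^1⌋ = ⌊1562/47⌋ = 33
(the next term ⌊1562/47^2⌋ = 0, terminating the sum). Summing: v_47(1562!) = 33 = 33.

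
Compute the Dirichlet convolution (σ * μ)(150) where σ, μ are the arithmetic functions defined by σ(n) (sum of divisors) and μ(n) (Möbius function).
(σ * μ)(150) = 150

Divisors of 150: [1, 2, 3, 5, 6, 10, 15, 25, 30, 50, 75, 150]. For each d | 150:
  d = 1: σ(1) · μ(150/1) = 1 · 0 = 0
  d = 2: σ(2) · μ(150/2) = 3 · 0 = 0
  d = 3: σ(3) · μ(150/3) = 4 · 0 = 0
  d = 5: σ(5) · μ(150/5) = 6 · -1 = -6
  d = 6: σ(6) · μ(150/6) = 12 · 0 = 0
  d = 10: σ(10) · μ(150/10) = 18 · 1 = 18
  d = 15: σ(15) · μ(150/15) = 24 · 1 = 24
  d = 25: σ(25) · μ(150/25) = 31 · 1 = 31
  d = 30: σ(30) · μ(150/30) = 72 · -1 = -72
  d = 50: σ(50) · μ(150/50) = 93 · -1 = -93
  d = 75: σ(75) · μ(150/75) = 124 · -1 = -124
  d = 150: σ(150) · μ(150/150) = 372 · 1 = 372
Summing: (σ * μ)(150) = 0 + 0 + 0 + -6 + 0 + 18 + 24 + 31 + -72 + -93 + -124 + 372 = 150.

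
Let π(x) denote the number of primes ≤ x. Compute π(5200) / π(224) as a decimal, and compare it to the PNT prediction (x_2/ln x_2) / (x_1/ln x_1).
π(5200)/π(224) = 692/48 ≈ 14.4167;  PNT prediction ≈ 14.6823.

π(224) = 48 and π(5200) = 692, so π(5200)/π(224) ≈ 14.4167. The PNT-predicted ratio is (5200/ln(5200)) / (224/ln(224)) ≈ 14.6823. The two agree to within a few percent, as expected.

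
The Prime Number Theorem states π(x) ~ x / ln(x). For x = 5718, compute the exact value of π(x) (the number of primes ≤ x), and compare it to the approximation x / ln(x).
π(5718) = 753;  x/ln(x) ≈ 660.94;  relative error ≈ 12.23%.

Directly count primes up to 5718: π(5718) = 753. The PNT approximation gives 5718/ln(5718) ≈ 5718/8.65137 ≈ 660.94. Relative error (π(x) − x/ln(x)) / π(x) ≈ 12.23%; the approximation is known to undercount slightly (Li(x) is a better estimate).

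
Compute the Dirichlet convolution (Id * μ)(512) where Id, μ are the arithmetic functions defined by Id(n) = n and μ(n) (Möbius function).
(Id * μ)(512) = 256

Divisors of 512: [1, 2, 4, 8, 16, 32, 64, 128, 256, 512]. For each d | 512:
  d = 1: Id(1) · μ(512/1) = 1 · 0 = 0
  d = 2: Id(2) · μ(512/2) = 2 · 0 = 0
  d = 4: Id(4) · μ(512/4) = 4 · 0 = 0
  d = 8: Id(8) · μ(512/8) = 8 · 0 = 0
  d = 16: Id(16) · μ(512/16) = 16 · 0 = 0
  d = 32: Id(32) · μ(512/32) = 32 · 0 = 0
  d = 64: Id(64) · μ(512/64) = 64 · 0 = 0
  d = 128: Id(128) · μ(512/128) = 128 · 0 = 0
  d = 256: Id(256) · μ(512/256) = 256 · -1 = -256
  d = 512: Id(512) · μ(512/512) = 512 · 1 = 512
Summing: (Id * μ)(512) = 0 + 0 + 0 + 0 + 0 + 0 + 0 + 0 + -256 + 512 = 256.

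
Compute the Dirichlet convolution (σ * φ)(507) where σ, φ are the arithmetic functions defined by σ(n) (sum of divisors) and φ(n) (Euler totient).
(σ * φ)(507) = 3042

Divisors of 507: [1, 3, 13, 39, 169, 507]. For each d | 507:
  d = 1: σ(1) · φ(507/1) = 1 · 312 = 312
  d = 3: σ(3) · φ(507/3) = 4 · 156 = 624
  d = 13: σ(13) · φ(507/13) = 14 · 24 = 336
  d = 39: σ(39) · φ(507/39) = 56 · 12 = 672
  d = 169: σ(169) · φ(507/169) = 183 · 2 = 366
  d = 507: σ(507) · φ(507/507) = 732 · 1 = 732
Summing: (σ * φ)(507) = 312 + 624 + 336 + 672 + 366 + 732 = 3042.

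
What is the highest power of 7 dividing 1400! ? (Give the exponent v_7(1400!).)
v_7(1400!) = 232

Legendre's formula: v_p(n!) = Σ_{k ≥ 1} ⌊n / p^k⌋. For p = 7, n = 1400, the terms are:
  ⌊1400/7^1⌋ = ⌊1400/7⌋ = 200
  ⌊1400/7^2⌋ = ⌊1400/49⌋ = 28
  ⌊1400/7^3⌋ = ⌊1400/343⌋ = 4
(the next term ⌊1400/7^4⌋ = 0, terminating the sum). Summing: v_7(1400!) = 200 + 28 + 4 = 232.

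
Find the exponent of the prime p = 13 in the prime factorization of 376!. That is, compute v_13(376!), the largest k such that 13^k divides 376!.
v_13(376!) = 30

Legendre's formula: v_p(n!) = Σ_{k ≥ 1} ⌊n / p^k⌋. For p = 13, n = 376, the terms are:
  ⌊376/13^1⌋ = ⌊376/13⌋ = 28
  ⌊376/13^2⌋ = ⌊376/169⌋ = 2
(the next term ⌊376/13^3⌋ = 0, terminating the sum). Summing: v_13(376!) = 28 + 2 = 30.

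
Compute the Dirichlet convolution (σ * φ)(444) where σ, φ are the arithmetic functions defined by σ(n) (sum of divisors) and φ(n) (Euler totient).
(σ * φ)(444) = 5328

Divisors of 444: [1, 2, 3, 4, 6, 12, 37, 74, 111, 148, 222, 444]. For each d | 444:
  d = 1: σ(1) · φ(444/1) = 1 · 144 = 144
  d = 2: σ(2) · φ(444/2) = 3 · 72 = 216
  d = 3: σ(3) · φ(444/3) = 4 · 72 = 288
  d = 4: σ(4) · φ(444/4) = 7 · 72 = 504
  d = 6: σ(6) · φ(444/6) = 12 · 36 = 432
  d = 12: σ(12) · φ(444/12) = 28 · 36 = 1008
  d = 37: σ(37) · φ(444/37) = 38 · 4 = 152
  d = 74: σ(74) · φ(444/74) = 114 · 2 = 228
  d = 111: σ(111) · φ(444/111) = 152 · 2 = 304
  d = 148: σ(148) · φ(444/148) = 266 · 2 = 532
  d = 222: σ(222) · φ(444/222) = 456 · 1 = 456
  d = 444: σ(444) · φ(444/444) = 1064 · 1 = 1064
Summing: (σ * φ)(444) = 144 + 216 + 288 + 504 + 432 + 1008 + 152 + 228 + 304 + 532 + 456 + 1064 = 5328.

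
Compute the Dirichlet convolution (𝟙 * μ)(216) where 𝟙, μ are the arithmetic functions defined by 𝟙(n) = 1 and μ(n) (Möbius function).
(𝟙 * μ)(216) = 0

Divisors of 216: [1, 2, 3, 4, 6, 8, 9, 12, 18, 24, 27, 36, 54, 72, 108, 216]. For each d | 216:
  d = 1: 𝟙(1) · μ(216/1) = 1 · 0 = 0
  d = 2: 𝟙(2) · μ(216/2) = 1 · 0 = 0
  d = 3: 𝟙(3) · μ(216/3) = 1 · 0 = 0
  d = 4: 𝟙(4) · μ(216/4) = 1 · 0 = 0
  d = 6: 𝟙(6) · μ(216/6) = 1 · 0 = 0
  d = 8: 𝟙(8) · μ(216/8) = 1 · 0 = 0
  d = 9: 𝟙(9) · μ(216/9) = 1 · 0 = 0
  d = 12: 𝟙(12) · μ(216/12) = 1 · 0 = 0
  d = 18: 𝟙(18) · μ(216/18) = 1 · 0 = 0
  d = 24: 𝟙(24) · μ(216/24) = 1 · 0 = 0
  d = 27: 𝟙(27) · μ(216/27) = 1 · 0 = 0
  d = 36: 𝟙(36) · μ(216/36) = 1 · 1 = 1
  d = 54: 𝟙(54) · μ(216/54) = 1 · 0 = 0
  d = 72: 𝟙(72) · μ(216/72) = 1 · -1 = -1
  d = 108: 𝟙(108) · μ(216/108) = 1 · -1 = -1
  d = 216: 𝟙(216) · μ(216/216) = 1 · 1 = 1
Summing: (𝟙 * μ)(216) = 0 + 0 + 0 + 0 + 0 + 0 + 0 + 0 + 0 + 0 + 0 + 1 + 0 + -1 + -1 + 1 = 0.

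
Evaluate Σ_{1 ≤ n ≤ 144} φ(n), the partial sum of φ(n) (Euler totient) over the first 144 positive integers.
Σ_{n ≤ 144} φ(n) = 6330

Compute φ(n) for each 1 ≤ n ≤ 144: φ(1) = 1, φ(2) = 1, φ(3) = 2, φ(4) = 2, φ(5) = 4, φ(6) = 2, φ(7) = 6, φ(8) = 4, φ(9) = 6, φ(10) = 4, φ(11) = 10, φ(12) = 4, φ(13) = 12, φ(14) = 6, φ(15) = 8, φ(16) = 8, φ(17) = 16, φ(18) = 6, φ(19) = 18, φ(20) = 8, φ(21) = 12, φ(22) = 10, φ(23) = 22, φ(24) = 8, φ(25) = 20, φ(26) = 12, φ(27) = 18, φ(28) = 12, φ(29) = 28, φ(30) = 8, φ(31) = 30, φ(32) = 16, φ(33) = 20, φ(34) = 16, φ(35) = 24, φ(36) = 12, φ(37) = 36, φ(38) = 18, φ(39) = 24, φ(40) = 16, φ(41) = 40, φ(42) = 12, φ(43) = 42, φ(44) = 20, φ(45) = 24, φ(46) = 22, φ(47) = 46, φ(48) = 16, φ(49) = 42, φ(50) = 20, φ(51) = 32, φ(52) = 24, φ(53) = 52, φ(54) = 18, φ(55) = 40, φ(56) = 24, φ(57) = 36, φ(58) = 28, φ(59) = 58, φ(60) = 16, φ(61) = 60, φ(62) = 30, φ(63) = 36, φ(64) = 32, φ(65) = 48, φ(66) = 20, φ(67) = 66, φ(68) = 32, φ(69) = 44, φ(70) = 24, φ(71) = 70, φ(72) = 24, φ(73) = 72, φ(74) = 36, φ(75) = 40, φ(76) = 36, φ(77) = 60, φ(78) = 24, φ(79) = 78, φ(80) = 32, φ(81) = 54, φ(82) = 40, φ(83) = 82, φ(84) = 24, φ(85) = 64, φ(86) = 42, φ(87) = 56, φ(88) = 40, φ(89) = 88, φ(90) = 24, φ(91) = 72, φ(92) = 44, φ(93) = 60, φ(94) = 46, φ(95) = 72, φ(96) = 32, φ(97) = 96, φ(98) = 42, φ(99) = 60, φ(100) = 40, φ(101) = 100, φ(102) = 32, φ(103) = 102, φ(104) = 48, φ(105) = 48, φ(106) = 52, φ(107) = 106, φ(108) = 36, φ(109) = 108, φ(110) = 40, φ(111) = 72, φ(112) = 48, φ(113) = 112, φ(114) = 36, φ(115) = 88, φ(116) = 56, φ(117) = 72, φ(118) = 58, φ(119) = 96, φ(120) = 32, φ(121) = 110, φ(122) = 60, φ(123) = 80, φ(124) = 60, φ(125) = 100, φ(126) = 36, φ(127) = 126, φ(128) = 64, φ(129) = 84, φ(130) = 48, φ(131) = 130, φ(132) = 40, φ(133) = 108, φ(134) = 66, φ(135) = 72, φ(136) = 64, φ(137) = 136, φ(138) = 44, φ(139) = 138, φ(140) = 48, φ(141) = 92, φ(142) = 70, φ(143) = 120, φ(144) = 48. Summing all 144 values: 6330. (Average order: Σ_{n ≤ x} φ(n) ~ (3/π²) x². For x = 144, (3/π²)·144² ≈ 6302.99.)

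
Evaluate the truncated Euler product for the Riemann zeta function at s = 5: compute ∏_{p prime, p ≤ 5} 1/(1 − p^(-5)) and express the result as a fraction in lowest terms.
∏ = 3037500/2929531

The primes p ≤ 5 are [2, 3, 5]. For each prime, (1 − 1/p^5)^(-1) = p^5 / (p^5 − 1). The product is (1 − 1/2^5)^(-1), (1 − 1/3^5)^(-1), (1 − 1/5^5)^(-1) = ∏ p^5 / (p^5 − 1) = 3037500/2929531.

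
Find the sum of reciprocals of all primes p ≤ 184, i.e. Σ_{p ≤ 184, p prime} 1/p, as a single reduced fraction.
Σ 1/p = 10408867916382550633331528920459565913027063402071390584941986323453055203/5397346292805549782720214077673687806275517530364350655459511599582614290

π(184) = 42, so the primes ≤ 184 are [2, 3, 5, 7, 11, 13, 17, 19, 23, 29, 31, 37, 41, 43, 47, 53, 59, 61, 67, 71, 73, 79, 83, 89, 97, 101, 103, 107, 109, 113, 127, 131, 137, 139, 149, 151, 157, 163, 167, 173, 179, 181]. Summing 1/p over these primes: 10408867916382550633331528920459565913027063402071390584941986323453055203/5397346292805549782720214077673687806275517530364350655459511599582614290 ≈ 1.9285. Mertens estimate ln ln(184) + 0.2615 ≈ 1.9130.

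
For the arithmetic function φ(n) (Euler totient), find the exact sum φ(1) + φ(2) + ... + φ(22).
Σ_{n ≤ 22} φ(n) = 150

Compute φ(n) for each 1 ≤ n ≤ 22: φ(1) = 1, φ(2) = 1, φ(3) = 2, φ(4) = 2, φ(5) = 4, φ(6) = 2, φ(7) = 6, φ(8) = 4, φ(9) = 6, φ(10) = 4, φ(11) = 10, φ(12) = 4, φ(13) = 12, φ(14) = 6, φ(15) = 8, φ(16) = 8, φ(17) = 16, φ(18) = 6, φ(19) = 18, φ(20) = 8, φ(21) = 12, φ(22) = 10. Summing all 22 values: 150. (Average order: Σ_{n ≤ x} φ(n) ~ (3/π²) x². For x = 22, (3/π²)·22² ≈ 147.12.)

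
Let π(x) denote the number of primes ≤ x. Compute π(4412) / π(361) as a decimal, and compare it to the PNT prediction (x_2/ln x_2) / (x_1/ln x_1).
π(4412)/π(361) = 600/72 ≈ 8.3333;  PNT prediction ≈ 8.5761.

π(361) = 72 and π(4412) = 600, so π(4412)/π(361) ≈ 8.3333. The PNT-predicted ratio is (4412/ln(4412)) / (361/ln(361)) ≈ 8.5761. The two agree to within a few percent, as expected.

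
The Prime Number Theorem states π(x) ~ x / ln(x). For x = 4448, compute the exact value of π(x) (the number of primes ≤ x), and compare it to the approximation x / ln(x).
π(4448) = 604;  x/ln(x) ≈ 529.51;  relative error ≈ 12.33%.

Directly count primes up to 4448: π(4448) = 604. The PNT approximation gives 4448/ln(4448) ≈ 4448/8.40021 ≈ 529.51. Relative error (π(x) − x/ln(x)) / π(x) ≈ 12.33%; the approximation is known to undercount slightly (Li(x) is a better estimate).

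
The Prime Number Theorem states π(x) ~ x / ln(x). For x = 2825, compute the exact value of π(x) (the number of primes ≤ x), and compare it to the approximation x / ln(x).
π(2825) = 410;  x/ln(x) ≈ 355.51;  relative error ≈ 13.29%.

Directly count primes up to 2825: π(2825) = 410. The PNT approximation gives 2825/ln(2825) ≈ 2825/7.94626 ≈ 355.51. Relative error (π(x) − x/ln(x)) / π(x) ≈ 13.29%; the approximation is known to undercount slightly (Li(x) is a better estimate).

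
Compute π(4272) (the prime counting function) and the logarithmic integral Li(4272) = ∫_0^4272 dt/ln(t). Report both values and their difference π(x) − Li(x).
π(4272) = 586;  Li(4272) ≈ 598.03;  π(x) − Li(x) ≈ -12.03.

Direct count of primes ≤ 4272 gives π(4272) = 586. Numerical evaluation of the logarithmic integral gives Li(4272) ≈ 598.03. The difference π(x) − Li(x) ≈ -12.03 is typically negative for small/moderate x (Li(x) overestimates), though Littlewood's theorem shows this sign changes infinitely often.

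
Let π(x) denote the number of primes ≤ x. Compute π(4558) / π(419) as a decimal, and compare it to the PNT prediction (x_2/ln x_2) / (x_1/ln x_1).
π(4558)/π(419) = 617/81 ≈ 7.6173;  PNT prediction ≈ 7.7964.

π(419) = 81 and π(4558) = 617, so π(4558)/π(419) ≈ 7.6173. The PNT-predicted ratio is (4558/ln(4558)) / (419/ln(419)) ≈ 7.7964. The two agree to within a few percent, as expected.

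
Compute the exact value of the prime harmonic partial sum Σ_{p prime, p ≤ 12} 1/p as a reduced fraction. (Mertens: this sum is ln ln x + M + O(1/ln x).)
Σ 1/p = 2927/2310

π(12) = 5, so the primes ≤ 12 are [2, 3, 5, 7, 11]. Summing 1/p over these primes: 2927/2310 ≈ 1.2671. Mertens estimate ln ln(12) + 0.2615 ≈ 1.1717.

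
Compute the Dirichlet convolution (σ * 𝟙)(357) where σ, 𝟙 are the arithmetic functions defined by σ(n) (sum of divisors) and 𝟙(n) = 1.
(σ * 𝟙)(357) = 855

Divisors of 357: [1, 3, 7, 17, 21, 51, 119, 357]. For each d | 357:
  d = 1: σ(1) · 𝟙(357/1) = 1 · 1 = 1
  d = 3: σ(3) · 𝟙(357/3) = 4 · 1 = 4
  d = 7: σ(7) · 𝟙(357/7) = 8 · 1 = 8
  d = 17: σ(17) · 𝟙(357/17) = 18 · 1 = 18
  d = 21: σ(21) · 𝟙(357/21) = 32 · 1 = 32
  d = 51: σ(51) · 𝟙(357/51) = 72 · 1 = 72
  d = 119: σ(119) · 𝟙(357/119) = 144 · 1 = 144
  d = 357: σ(357) · 𝟙(357/357) = 576 · 1 = 576
Summing: (σ * 𝟙)(357) = 1 + 4 + 8 + 18 + 32 + 72 + 144 + 576 = 855.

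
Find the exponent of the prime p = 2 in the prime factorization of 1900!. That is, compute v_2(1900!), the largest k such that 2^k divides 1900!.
v_2(1900!) = 1893

Legendre's formula: v_p(n!) = Σ_{k ≥ 1} ⌊n / p^k⌋. For p = 2, n = 1900, the terms are:
  ⌊1900/2^1⌋ = ⌊1900/2⌋ = 950
  ⌊1900/2^2⌋ = ⌊1900/4⌋ = 475
  ⌊1900/2^3⌋ = ⌊1900/8⌋ = 237
  ⌊1900/2^4⌋ = ⌊1900/16⌋ = 118
  ⌊1900/2^5⌋ = ⌊1900/32⌋ = 59
  ⌊1900/2^6⌋ = ⌊1900/64⌋ = 29
  ⌊1900/2^7⌋ = ⌊1900/128⌋ = 14
  ⌊1900/2^8⌋ = ⌊1900/256⌋ = 7
  ⌊1900/2^9⌋ = ⌊1900/512⌋ = 3
  ⌊1900/2^10⌋ = ⌊1900/1024⌋ = 1
(the next term ⌊1900/2^11⌋ = 0, terminating the sum). Summing: v_2(1900!) = 950 + 475 + 237 + 118 + 59 + 29 + 14 + 7 + 3 + 1 = 1893.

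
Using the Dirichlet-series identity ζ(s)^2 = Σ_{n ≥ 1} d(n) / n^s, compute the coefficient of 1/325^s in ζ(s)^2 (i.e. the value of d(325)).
d(325) = 6

ζ(s)^2 = (Σ 1/m^s)(Σ 1/k^s). The coefficient of 1/n^s in the product is the number of ordered pairs (m, k) with mk = n, which equals d(n). For n = 325, divisors are [1, 5, 13, 25, 65, 325], so d(325) = 6.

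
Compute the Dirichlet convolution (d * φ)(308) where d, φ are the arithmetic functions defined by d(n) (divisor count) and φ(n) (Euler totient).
(d * φ)(308) = 672

Divisors of 308: [1, 2, 4, 7, 11, 14, 22, 28, 44, 77, 154, 308]. For each d | 308:
  d = 1: d(1) · φ(308/1) = 1 · 120 = 120
  d = 2: d(2) · φ(308/2) = 2 · 60 = 120
  d = 4: d(4) · φ(308/4) = 3 · 60 = 180
  d = 7: d(7) · φ(308/7) = 2 · 20 = 40
  d = 11: d(11) · φ(308/11) = 2 · 12 = 24
  d = 14: d(14) · φ(308/14) = 4 · 10 = 40
  d = 22: d(22) · φ(308/22) = 4 · 6 = 24
  d = 28: d(28) · φ(308/28) = 6 · 10 = 60
  d = 44: d(44) · φ(308/44) = 6 · 6 = 36
  d = 77: d(77) · φ(308/77) = 4 · 2 = 8
  d = 154: d(154) · φ(308/154) = 8 · 1 = 8
  d = 308: d(308) · φ(308/308) = 12 · 1 = 12
Summing: (d * φ)(308) = 120 + 120 + 180 + 40 + 24 + 40 + 24 + 60 + 36 + 8 + 8 + 12 = 672.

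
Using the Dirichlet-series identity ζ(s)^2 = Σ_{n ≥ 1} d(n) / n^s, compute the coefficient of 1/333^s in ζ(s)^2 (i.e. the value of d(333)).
d(333) = 6

ζ(s)^2 = (Σ 1/m^s)(Σ 1/k^s). The coefficient of 1/n^s in the product is the number of ordered pairs (m, k) with mk = n, which equals d(n). For n = 333, divisors are [1, 3, 9, 37, 111, 333], so d(333) = 6.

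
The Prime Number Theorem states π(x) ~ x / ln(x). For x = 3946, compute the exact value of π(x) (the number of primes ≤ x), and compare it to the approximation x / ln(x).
π(3946) = 547;  x/ln(x) ≈ 476.54;  relative error ≈ 12.88%.

Directly count primes up to 3946: π(3946) = 547. The PNT approximation gives 3946/ln(3946) ≈ 3946/8.28046 ≈ 476.54. Relative error (π(x) − x/ln(x)) / π(x) ≈ 12.88%; the approximation is known to undercount slightly (Li(x) is a better estimate).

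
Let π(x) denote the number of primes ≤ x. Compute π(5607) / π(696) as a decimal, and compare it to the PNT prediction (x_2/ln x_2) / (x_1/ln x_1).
π(5607)/π(696) = 738/125 ≈ 5.9040;  PNT prediction ≈ 6.1088.

π(696) = 125 and π(5607) = 738, so π(5607)/π(696) ≈ 5.9040. The PNT-predicted ratio is (5607/ln(5607)) / (696/ln(696)) ≈ 6.1088. The two agree to within a few percent, as expected.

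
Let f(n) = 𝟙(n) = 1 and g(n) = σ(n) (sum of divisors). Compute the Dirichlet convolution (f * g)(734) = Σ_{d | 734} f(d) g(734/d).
(𝟙 * σ)(734) = 1476

Divisors of 734: [1, 2, 367, 734]. For each d | 734:
  d = 1: 𝟙(1) · σ(734/1) = 1 · 1104 = 1104
  d = 2: 𝟙(2) · σ(734/2) = 1 · 368 = 368
  d = 367: 𝟙(367) · σ(734/367) = 1 · 3 = 3
  d = 734: 𝟙(734) · σ(734/734) = 1 · 1 = 1
Summing: (𝟙 * σ)(734) = 1104 + 368 + 3 + 1 = 1476.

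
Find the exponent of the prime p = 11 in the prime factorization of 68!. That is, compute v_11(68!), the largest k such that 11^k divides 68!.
v_11(68!) = 6

Legendre's formula: v_p(n!) = Σ_{k ≥ 1} ⌊n / p^k⌋. For p = 11, n = 68, the terms are:
  ⌊68/11^1⌋ = ⌊68/11⌋ = 6
(the next term ⌊68/11^2⌋ = 0, terminating the sum). Summing: v_11(68!) = 6 = 6.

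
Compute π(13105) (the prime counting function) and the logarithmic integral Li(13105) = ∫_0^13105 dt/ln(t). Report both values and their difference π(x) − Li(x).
π(13105) = 1559;  Li(13105) ≈ 1578.19;  π(x) − Li(x) ≈ -19.19.

Direct count of primes ≤ 13105 gives π(13105) = 1559. Numerical evaluation of the logarithmic integral gives Li(13105) ≈ 1578.19. The difference π(x) − Li(x) ≈ -19.19 is typically negative for small/moderate x (Li(x) overestimates), though Littlewood's theorem shows this sign changes infinitely often.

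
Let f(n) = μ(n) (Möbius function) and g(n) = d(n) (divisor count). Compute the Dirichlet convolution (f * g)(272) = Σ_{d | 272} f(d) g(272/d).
(μ * d)(272) = 1

Divisors of 272: [1, 2, 4, 8, 16, 17, 34, 68, 136, 272]. For each d | 272:
  d = 1: μ(1) · d(272/1) = 1 · 10 = 10
  d = 2: μ(2) · d(272/2) = -1 · 8 = -8
  d = 4: μ(4) · d(272/4) = 0 · 6 = 0
  d = 8: μ(8) · d(272/8) = 0 · 4 = 0
  d = 16: μ(16) · d(272/16) = 0 · 2 = 0
  d = 17: μ(17) · d(272/17) = -1 · 5 = -5
  d = 34: μ(34) · d(272/34) = 1 · 4 = 4
  d = 68: μ(68) · d(272/68) = 0 · 3 = 0
  d = 136: μ(136) · d(272/136) = 0 · 2 = 0
  d = 272: μ(272) · d(272/272) = 0 · 1 = 0
Summing: (μ * d)(272) = 10 + -8 + 0 + 0 + 0 + -5 + 4 + 0 + 0 + 0 = 1.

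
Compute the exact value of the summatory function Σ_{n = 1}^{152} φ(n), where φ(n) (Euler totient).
Σ_{n ≤ 152} φ(n) = 7080

Compute φ(n) for each 1 ≤ n ≤ 152: φ(1) = 1, φ(2) = 1, φ(3) = 2, φ(4) = 2, φ(5) = 4, φ(6) = 2, φ(7) = 6, φ(8) = 4, φ(9) = 6, φ(10) = 4, φ(11) = 10, φ(12) = 4, φ(13) = 12, φ(14) = 6, φ(15) = 8, φ(16) = 8, φ(17) = 16, φ(18) = 6, φ(19) = 18, φ(20) = 8, φ(21) = 12, φ(22) = 10, φ(23) = 22, φ(24) = 8, φ(25) = 20, φ(26) = 12, φ(27) = 18, φ(28) = 12, φ(29) = 28, φ(30) = 8, φ(31) = 30, φ(32) = 16, φ(33) = 20, φ(34) = 16, φ(35) = 24, φ(36) = 12, φ(37) = 36, φ(38) = 18, φ(39) = 24, φ(40) = 16, φ(41) = 40, φ(42) = 12, φ(43) = 42, φ(44) = 20, φ(45) = 24, φ(46) = 22, φ(47) = 46, φ(48) = 16, φ(49) = 42, φ(50) = 20, φ(51) = 32, φ(52) = 24, φ(53) = 52, φ(54) = 18, φ(55) = 40, φ(56) = 24, φ(57) = 36, φ(58) = 28, φ(59) = 58, φ(60) = 16, φ(61) = 60, φ(62) = 30, φ(63) = 36, φ(64) = 32, φ(65) = 48, φ(66) = 20, φ(67) = 66, φ(68) = 32, φ(69) = 44, φ(70) = 24, φ(71) = 70, φ(72) = 24, φ(73) = 72, φ(74) = 36, φ(75) = 40, φ(76) = 36, φ(77) = 60, φ(78) = 24, φ(79) = 78, φ(80) = 32, φ(81) = 54, φ(82) = 40, φ(83) = 82, φ(84) = 24, φ(85) = 64, φ(86) = 42, φ(87) = 56, φ(88) = 40, φ(89) = 88, φ(90) = 24, φ(91) = 72, φ(92) = 44, φ(93) = 60, φ(94) = 46, φ(95) = 72, φ(96) = 32, φ(97) = 96, φ(98) = 42, φ(99) = 60, φ(100) = 40, φ(101) = 100, φ(102) = 32, φ(103) = 102, φ(104) = 48, φ(105) = 48, φ(106) = 52, φ(107) = 106, φ(108) = 36, φ(109) = 108, φ(110) = 40, φ(111) = 72, φ(112) = 48, φ(113) = 112, φ(114) = 36, φ(115) = 88, φ(116) = 56, φ(117) = 72, φ(118) = 58, φ(119) = 96, φ(120) = 32, φ(121) = 110, φ(122) = 60, φ(123) = 80, φ(124) = 60, φ(125) = 100, φ(126) = 36, φ(127) = 126, φ(128) = 64, φ(129) = 84, φ(130) = 48, φ(131) = 130, φ(132) = 40, φ(133) = 108, φ(134) = 66, φ(135) = 72, φ(136) = 64, φ(137) = 136, φ(138) = 44, φ(139) = 138, φ(140) = 48, φ(141) = 92, φ(142) = 70, φ(143) = 120, φ(144) = 48, φ(145) = 112, φ(146) = 72, φ(147) = 84, φ(148) = 72, φ(149) = 148, φ(150) = 40, φ(151) = 150, φ(152) = 72. Summing all 152 values: 7080. (Average order: Σ_{n ≤ x} φ(n) ~ (3/π²) x². For x = 152, (3/π²)·152² ≈ 7022.77.)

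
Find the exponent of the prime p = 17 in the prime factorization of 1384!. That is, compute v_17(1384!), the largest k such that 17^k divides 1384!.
v_17(1384!) = 85

Legendre's formula: v_p(n!) = Σ_{k ≥ 1} ⌊n / p^k⌋. For p = 17, n = 1384, the terms are:
  ⌊1384/17^1⌋ = ⌊1384/17⌋ = 81
  ⌊1384/17^2⌋ = ⌊1384/289⌋ = 4
(the next term ⌊1384/17^3⌋ = 0, terminating the sum). Summing: v_17(1384!) = 81 + 4 = 85.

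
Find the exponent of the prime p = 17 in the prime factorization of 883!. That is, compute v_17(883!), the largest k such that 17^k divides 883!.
v_17(883!) = 54

Legendre's formula: v_p(n!) = Σ_{k ≥ 1} ⌊n / p^k⌋. For p = 17, n = 883, the terms are:
  ⌊883/17^1⌋ = ⌊883/17⌋ = 51
  ⌊883/17^2⌋ = ⌊883/289⌋ = 3
(the next term ⌊883/17^3⌋ = 0, terminating the sum). Summing: v_17(883!) = 51 + 3 = 54.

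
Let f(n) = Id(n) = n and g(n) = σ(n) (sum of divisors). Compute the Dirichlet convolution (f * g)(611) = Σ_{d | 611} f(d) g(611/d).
(Id * σ)(611) = 2565

Divisors of 611: [1, 13, 47, 611]. For each d | 611:
  d = 1: Id(1) · σ(611/1) = 1 · 672 = 672
  d = 13: Id(13) · σ(611/13) = 13 · 48 = 624
  d = 47: Id(47) · σ(611/47) = 47 · 14 = 658
  d = 611: Id(611) · σ(611/611) = 611 · 1 = 611
Summing: (Id * σ)(611) = 672 + 624 + 658 + 611 = 2565.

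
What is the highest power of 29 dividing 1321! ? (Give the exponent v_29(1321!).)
v_29(1321!) = 46

Legendre's formula: v_p(n!) = Σ_{k ≥ 1} ⌊n / p^k⌋. For p = 29, n = 1321, the terms are:
  ⌊1321/29^1⌋ = ⌊1321/29⌋ = 45
  ⌊1321/29^2⌋ = ⌊1321/841⌋ = 1
(the next term ⌊1321/29^3⌋ = 0, terminating the sum). Summing: v_29(1321!) = 45 + 1 = 46.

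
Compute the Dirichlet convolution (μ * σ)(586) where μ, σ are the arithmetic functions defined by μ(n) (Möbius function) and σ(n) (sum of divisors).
(μ * σ)(586) = 586

Divisors of 586: [1, 2, 293, 586]. For each d | 586:
  d = 1: μ(1) · σ(586/1) = 1 · 882 = 882
  d = 2: μ(2) · σ(586/2) = -1 · 294 = -294
  d = 293: μ(293) · σ(586/293) = -1 · 3 = -3
  d = 586: μ(586) · σ(586/586) = 1 · 1 = 1
Summing: (μ * σ)(586) = 882 + -294 + -3 + 1 = 586.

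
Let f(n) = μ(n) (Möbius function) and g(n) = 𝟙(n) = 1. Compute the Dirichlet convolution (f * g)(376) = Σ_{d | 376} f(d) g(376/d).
(μ * 𝟙)(376) = 0

Divisors of 376: [1, 2, 4, 8, 47, 94, 188, 376]. For each d | 376:
  d = 1: μ(1) · 𝟙(376/1) = 1 · 1 = 1
  d = 2: μ(2) · 𝟙(376/2) = -1 · 1 = -1
  d = 4: μ(4) · 𝟙(376/4) = 0 · 1 = 0
  d = 8: μ(8) · 𝟙(376/8) = 0 · 1 = 0
  d = 47: μ(47) · 𝟙(376/47) = -1 · 1 = -1
  d = 94: μ(94) · 𝟙(376/94) = 1 · 1 = 1
  d = 188: μ(188) · 𝟙(376/188) = 0 · 1 = 0
  d = 376: μ(376) · 𝟙(376/376) = 0 · 1 = 0
Summing: (μ * 𝟙)(376) = 1 + -1 + 0 + 0 + -1 + 1 + 0 + 0 = 0.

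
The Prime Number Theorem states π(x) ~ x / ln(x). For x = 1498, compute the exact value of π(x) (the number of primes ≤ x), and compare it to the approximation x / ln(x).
π(1498) = 238;  x/ln(x) ≈ 204.87;  relative error ≈ 13.92%.

Directly count primes up to 1498: π(1498) = 238. The PNT approximation gives 1498/ln(1498) ≈ 1498/7.31189 ≈ 204.87. Relative error (π(x) − x/ln(x)) / π(x) ≈ 13.92%; the approximation is known to undercount slightly (Li(x) is a better estimate).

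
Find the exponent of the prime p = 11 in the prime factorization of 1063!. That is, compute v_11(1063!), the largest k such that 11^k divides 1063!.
v_11(1063!) = 104

Legendre's formula: v_p(n!) = Σ_{k ≥ 1} ⌊n / p^k⌋. For p = 11, n = 1063, the terms are:
  ⌊1063/11^1⌋ = ⌊1063/11⌋ = 96
  ⌊1063/11^2⌋ = ⌊1063/121⌋ = 8
(the next term ⌊1063/11^3⌋ = 0, terminating the sum). Summing: v_11(1063!) = 96 + 8 = 104.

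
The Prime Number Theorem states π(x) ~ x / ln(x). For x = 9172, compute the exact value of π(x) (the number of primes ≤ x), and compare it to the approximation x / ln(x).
π(9172) = 1136;  x/ln(x) ≈ 1005.27;  relative error ≈ 11.51%.

Directly count primes up to 9172: π(9172) = 1136. The PNT approximation gives 9172/ln(9172) ≈ 9172/9.12391 ≈ 1005.27. Relative error (π(x) − x/ln(x)) / π(x) ≈ 11.51%; the approximation is known to undercount slightly (Li(x) is a better estimate).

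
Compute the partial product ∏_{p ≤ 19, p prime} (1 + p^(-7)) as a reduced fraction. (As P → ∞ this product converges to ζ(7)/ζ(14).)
∏ = 1068826090093603336253543016500022477644576/1060040977976779320486482915314295925421875

The primes p ≤ 19 are [2, 3, 5, 7, 11, 13, 17, 19]. For each, (1 + 1/p^7) = (p^7 + 1)/p^7. Multiplying these fractions over p ∈ [2, 3, 5, 7, 11, 13, 17, 19] gives 1068826090093603336253543016500022477644576/1060040977976779320486482915314295925421875. (In the limit P → ∞ this tends to ζ(7)/ζ(14).)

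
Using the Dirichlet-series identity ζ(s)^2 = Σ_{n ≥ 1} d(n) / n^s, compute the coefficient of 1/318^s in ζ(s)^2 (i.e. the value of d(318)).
d(318) = 8

ζ(s)^2 = (Σ 1/m^s)(Σ 1/k^s). The coefficient of 1/n^s in the product is the number of ordered pairs (m, k) with mk = n, which equals d(n). For n = 318, divisors are [1, 2, 3, 6, 53, 106, 159, 318], so d(318) = 8.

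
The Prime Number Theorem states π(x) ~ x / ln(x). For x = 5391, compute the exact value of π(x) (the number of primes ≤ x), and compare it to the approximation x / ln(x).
π(5391) = 710;  x/ln(x) ≈ 627.41;  relative error ≈ 11.63%.

Directly count primes up to 5391: π(5391) = 710. The PNT approximation gives 5391/ln(5391) ≈ 5391/8.59249 ≈ 627.41. Relative error (π(x) − x/ln(x)) / π(x) ≈ 11.63%; the approximation is known to undercount slightly (Li(x) is a better estimate).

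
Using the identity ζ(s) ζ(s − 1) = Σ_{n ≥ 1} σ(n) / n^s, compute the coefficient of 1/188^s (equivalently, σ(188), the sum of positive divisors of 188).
σ(188) = 336

In the product (Σ m^0/m^s)(Σ k / k^s) = Σ (Σ_{d | n} d) / n^s, the coefficient of 1/n^s is σ(n) = Σ_{d | n} d. For n = 188, divisors are [1, 2, 4, 47, 94, 188]; summing: σ(188) = 336.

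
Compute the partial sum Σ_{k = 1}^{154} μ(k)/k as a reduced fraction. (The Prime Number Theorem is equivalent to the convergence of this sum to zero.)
Σ μ(k)/k = 774925721037986124275366676266697490065342673242708598/5364750833138837555449767529261714317873456270532298668855

Values of μ(k) for 1 ≤ k ≤ 154: μ(1) = 1, μ(2) = -1, μ(3) = -1, μ(5) = -1, μ(6) = 1, μ(7) = -1, μ(10) = 1, μ(11) = -1, μ(13) = -1, μ(14) = 1, μ(15) = 1, μ(17) = -1, μ(19) = -1, μ(21) = 1, μ(22) = 1, μ(23) = -1, μ(26) = 1, μ(29) = -1, μ(30) = -1, μ(31) = -1, μ(33) = 1, μ(34) = 1, μ(35) = 1, μ(37) = -1, μ(38) = 1, μ(39) = 1, μ(41) = -1, μ(42) = -1, μ(43) = -1, μ(46) = 1, μ(47) = -1, μ(51) = 1, μ(53) = -1, μ(55) = 1, μ(57) = 1, μ(58) = 1, μ(59) = -1, μ(61) = -1, μ(62) = 1, μ(65) = 1, μ(66) = -1, μ(67) = -1, μ(69) = 1, μ(70) = -1, μ(71) = -1, μ(73) = -1, μ(74) = 1, μ(77) = 1, μ(78) = -1, μ(79) = -1, μ(82) = 1, μ(83) = -1, μ(85) = 1, μ(86) = 1, μ(87) = 1, μ(89) = -1, μ(91) = 1, μ(93) = 1, μ(94) = 1, μ(95) = 1, μ(97) = -1, μ(101) = -1, μ(102) = -1, μ(103) = -1, μ(105) = -1, μ(106) = 1, μ(107) = -1, μ(109) = -1, μ(110) = -1, μ(111) = 1, μ(113) = -1, μ(114) = -1, μ(115) = 1, μ(118) = 1, μ(119) = 1, μ(122) = 1, μ(123) = 1, μ(127) = -1, μ(129) = 1, μ(130) = -1, μ(131) = -1, μ(133) = 1, μ(134) = 1, μ(137) = -1, μ(138) = -1, μ(139) = -1, μ(141) = 1, μ(142) = 1, μ(143) = 1, μ(145) = 1, μ(146) = 1, μ(149) = -1, μ(151) = -1, μ(154) = -1, with μ = 0 on non-squarefree integers. Summing μ(k)/k for k where μ(k) ≠ 0 gives 774925721037986124275366676266697490065342673242708598/5364750833138837555449767529261714317873456270532298668855 ≈ 0.0001. (PNT ⟺ this sum → 0 as n → ∞.)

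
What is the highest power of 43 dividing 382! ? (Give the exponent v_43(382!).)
v_43(382!) = 8

Legendre's formula: v_p(n!) = Σ_{k ≥ 1} ⌊n / p^k⌋. For p = 43, n = 382, the terms are:
  ⌊382/43^1⌋ = ⌊382/43⌋ = 8
(the next term ⌊382/43^2⌋ = 0, terminating the sum). Summing: v_43(382!) = 8 = 8.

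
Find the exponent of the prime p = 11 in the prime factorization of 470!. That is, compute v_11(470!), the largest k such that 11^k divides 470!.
v_11(470!) = 45

Legendre's formula: v_p(n!) = Σ_{k ≥ 1} ⌊n / p^k⌋. For p = 11, n = 470, the terms are:
  ⌊470/11^1⌋ = ⌊470/11⌋ = 42
  ⌊470/11^2⌋ = ⌊470/121⌋ = 3
(the next term ⌊470/11^3⌋ = 0, terminating the sum). Summing: v_11(470!) = 42 + 3 = 45.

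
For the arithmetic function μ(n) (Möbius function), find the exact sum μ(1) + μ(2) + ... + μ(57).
Σ_{n ≤ 57} μ(n) = -1

Compute μ(n) for each 1 ≤ n ≤ 57: μ(1) = 1, μ(2) = -1, μ(3) = -1, μ(4) = 0, μ(5) = -1, μ(6) = 1, μ(7) = -1, μ(8) = 0, μ(9) = 0, μ(10) = 1, μ(11) = -1, μ(12) = 0, μ(13) = -1, μ(14) = 1, μ(15) = 1, μ(16) = 0, μ(17) = -1, μ(18) = 0, μ(19) = -1, μ(20) = 0, μ(21) = 1, μ(22) = 1, μ(23) = -1, μ(24) = 0, μ(25) = 0, μ(26) = 1, μ(27) = 0, μ(28) = 0, μ(29) = -1, μ(30) = -1, μ(31) = -1, μ(32) = 0, μ(33) = 1, μ(34) = 1, μ(35) = 1, μ(36) = 0, μ(37) = -1, μ(38) = 1, μ(39) = 1, μ(40) = 0, μ(41) = -1, μ(42) = -1, μ(43) = -1, μ(44) = 0, μ(45) = 0, μ(46) = 1, μ(47) = -1, μ(48) = 0, μ(49) = 0, μ(50) = 0, μ(51) = 1, μ(52) = 0, μ(53) = -1, μ(54) = 0, μ(55) = 1, μ(56) = 0, μ(57) = 1. Summing all 57 values: -1. (Mertens function M(x) = Σ_{n ≤ x} μ(n); on average M(x) should be small (PNT ⟺ M(x) = o(x)).)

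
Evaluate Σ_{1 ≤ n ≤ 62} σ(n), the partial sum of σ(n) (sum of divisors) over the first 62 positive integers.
Σ_{n ≤ 62} σ(n) = 3172

Compute σ(n) for each 1 ≤ n ≤ 62: σ(1) = 1, σ(2) = 3, σ(3) = 4, σ(4) = 7, σ(5) = 6, σ(6) = 12, σ(7) = 8, σ(8) = 15, σ(9) = 13, σ(10) = 18, σ(11) = 12, σ(12) = 28, σ(13) = 14, σ(14) = 24, σ(15) = 24, σ(16) = 31, σ(17) = 18, σ(18) = 39, σ(19) = 20, σ(20) = 42, σ(21) = 32, σ(22) = 36, σ(23) = 24, σ(24) = 60, σ(25) = 31, σ(26) = 42, σ(27) = 40, σ(28) = 56, σ(29) = 30, σ(30) = 72, σ(31) = 32, σ(32) = 63, σ(33) = 48, σ(34) = 54, σ(35) = 48, σ(36) = 91, σ(37) = 38, σ(38) = 60, σ(39) = 56, σ(40) = 90, σ(41) = 42, σ(42) = 96, σ(43) = 44, σ(44) = 84, σ(45) = 78, σ(46) = 72, σ(47) = 48, σ(48) = 124, σ(49) = 57, σ(50) = 93, σ(51) = 72, σ(52) = 98, σ(53) = 54, σ(54) = 120, σ(55) = 72, σ(56) = 120, σ(57) = 80, σ(58) = 90, σ(59) = 60, σ(60) = 168, σ(61) = 62, σ(62) = 96. Summing all 62 values: 3172. (Average order: Σ_{n ≤ x} σ(n) ~ (π²/12) x². For x = 62, (π²/12)·62² ≈ 3161.56.)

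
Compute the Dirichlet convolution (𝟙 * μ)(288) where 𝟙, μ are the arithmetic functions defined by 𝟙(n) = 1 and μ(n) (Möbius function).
(𝟙 * μ)(288) = 0

Divisors of 288: [1, 2, 3, 4, 6, 8, 9, 12, 16, 18, 24, 32, 36, 48, 72, 96, 144, 288]. For each d | 288:
  d = 1: 𝟙(1) · μ(288/1) = 1 · 0 = 0
  d = 2: 𝟙(2) · μ(288/2) = 1 · 0 = 0
  d = 3: 𝟙(3) · μ(288/3) = 1 · 0 = 0
  d = 4: 𝟙(4) · μ(288/4) = 1 · 0 = 0
  d = 6: 𝟙(6) · μ(288/6) = 1 · 0 = 0
  d = 8: 𝟙(8) · μ(288/8) = 1 · 0 = 0
  d = 9: 𝟙(9) · μ(288/9) = 1 · 0 = 0
  d = 12: 𝟙(12) · μ(288/12) = 1 · 0 = 0
  d = 16: 𝟙(16) · μ(288/16) = 1 · 0 = 0
  d = 18: 𝟙(18) · μ(288/18) = 1 · 0 = 0
  d = 24: 𝟙(24) · μ(288/24) = 1 · 0 = 0
  d = 32: 𝟙(32) · μ(288/32) = 1 · 0 = 0
  d = 36: 𝟙(36) · μ(288/36) = 1 · 0 = 0
  d = 48: 𝟙(48) · μ(288/48) = 1 · 1 = 1
  d = 72: 𝟙(72) · μ(288/72) = 1 · 0 = 0
  d = 96: 𝟙(96) · μ(288/96) = 1 · -1 = -1
  d = 144: 𝟙(144) · μ(288/144) = 1 · -1 = -1
  d = 288: 𝟙(288) · μ(288/288) = 1 · 1 = 1
Summing: (𝟙 * μ)(288) = 0 + 0 + 0 + 0 + 0 + 0 + 0 + 0 + 0 + 0 + 0 + 0 + 0 + 1 + 0 + -1 + -1 + 1 = 0.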